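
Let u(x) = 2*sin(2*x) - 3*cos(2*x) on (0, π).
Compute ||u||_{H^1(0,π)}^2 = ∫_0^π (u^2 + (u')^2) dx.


||u||_{H^1(0,π)}^2 = 65*π/2

u'(x) = 6*sin(2*x) + 4*cos(2*x).
Expand u² and (u')² and integrate term by term on (0, π), using: for integers n ≥ 1, ∫_0^π sin²(nx) dx = ∫_0^π cos²(nx) dx = π/2; for n ≠ n', ∫_0^π sin(nx)sin(n'x) dx = ∫_0^π cos(nx)cos(n'x) dx = 0; and by product-to-sum, ∫_0^π sin(nx)cos(n'x) dx = ½∫_0^π [sin((n+n')x) + sin((n−n')x)] dx, which is 0 when n+n' is even and 2n/(n²−n'²) when n+n' is odd (it need not vanish on (0, π)).
  u² squared terms: (-3)²·∫cos(2x)² dx = 9·π/2 = 9*π/2;  (2)²·∫sin(2x)² dx = 4·π/2 = 2*π.
  u² cross terms: 2·(-3)·(2)·∫cos(2x)·sin(2x) dx = -12·(0) = 0.
  So ∫_0^π u² dx = 9*π/2 + 2*π + 0 = 13*π/2.
  (u')² squared terms: (4)²·∫cos(2x)² dx = 16·π/2 = 8*π;  (6)²·∫sin(2x)² dx = 36·π/2 = 18*π.
  (u')² cross terms: 2·(4)·(6)·∫cos(2x)·sin(2x) dx = 48·(0) = 0.
  So ∫_0^π (u')² dx = 8*π + 18*π + 0 = 26*π.
||u||_{H^1}^2 = (13*π/2) + (26*π) = 65*π/2.


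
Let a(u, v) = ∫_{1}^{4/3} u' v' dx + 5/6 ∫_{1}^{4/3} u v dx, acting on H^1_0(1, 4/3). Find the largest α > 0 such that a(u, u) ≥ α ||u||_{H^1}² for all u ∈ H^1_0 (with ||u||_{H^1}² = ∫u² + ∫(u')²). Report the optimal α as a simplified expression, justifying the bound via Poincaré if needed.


α = (5 + 54*π^2)/(6*(1 + 9*π^2))

Coercivity of a(·,·) on H^1_0(1, 4/3) means a(u, u) ≥ α ||u||_{H^1}² for every u ∈ H^1_0.
The interval has length L = 1/3, and Poincaré/coercivity depend only on L. Here a(u, u) = ∫(u')² + (5/6)·∫u².
Here 0 < c = 5/6 < 1. The condition a(u,u) ≥ α||u||_{H^1}² reads (1−α)∫(u')² ≥ (α−c)∫u². Any admissible α is ≤ 1 (rapidly oscillating u have ∫u²/∫(u')² → 0), and α = 1 would force 0 ≥ (1−c)∫u², impossible since c < 1; so 1−α > 0. By the sharp Poincaré inequality on H^1_0 of an interval of length L, ∫(u')² ≥ (π/L)²∫u² with equality for the first sine mode sin(π(x−x₀)/L) (x₀ the left endpoint), so the inequality holds for all u iff (1−α)(π/L)² ≥ α − c, i.e. α ≤ ((π/L)² + c)/((π/L)² + 1) = (1 + c(L/π)²)/(1 + (L/π)²). With (π/L)² = 9*π^2 and c = 5/6, the largest admissible constant is α = ((π/L)² + c)/((π/L)² + 1).
Simplifying, α = (5 + 54*π^2)/(6*(1 + 9*π^2)).


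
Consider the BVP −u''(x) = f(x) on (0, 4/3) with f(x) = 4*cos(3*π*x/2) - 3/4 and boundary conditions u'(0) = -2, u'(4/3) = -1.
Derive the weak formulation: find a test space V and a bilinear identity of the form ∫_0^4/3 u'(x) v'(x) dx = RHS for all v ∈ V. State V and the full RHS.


V = H^1(0, 4/3) (v unrestricted at boundary; u is determined up to an additive constant); weak form: ∫_0^4/3 u'v' dx = ∫_0^4/3 (4*cos(3*π*x/2) - 3/4) v dx − v(4/3) + 2·v(0) for all v ∈ V.

Multiply both sides by a test function v and integrate from 0 to 4/3:
  ∫_0^4/3 −u''(x) v(x) dx = ∫_0^4/3 f(x) v(x) dx.
Integrate the LHS by parts once:
  ∫_0^4/3 −u'' v dx = −[u'(x) v(x)]_0^4/3 + ∫_0^4/3 u'(x) v'(x) dx.
Thus ∫_0^4/3 u'(x) v'(x) dx = ∫_0^4/3 f(x) v(x) dx + [u'(x) v(x)]_0^4/3.
Choose V so that boundary terms are either known or forced to vanish.
u has inhomogeneous Neumann u'(0) = -2, u'(4/3) = -1. [u' v]_0^4/3 = (-1)·v(4/3) − (-2)·v(0) = − v(4/3) + 2·v(0). Take V = H^1(0, 4/3); boundary term becomes part of RHS.
Weak formulation: find u (satisfying any essential BC) such that ∫_0^4/3 u'(x) v'(x) dx = ∫_0^4/3 f v dx − v(4/3) + 2·v(0) for all v ∈ V (Neumann data are natural BCs: they enter the RHS as boundary terms).
Substituting f(x) = 4*cos(3*π*x/2) - 3/4, the right-hand side is ∫_0^4/3 (4*cos(3*π*x/2) - 3/4) v dx − v(4/3) + 2·v(0).
Compatibility check (pure Neumann): taking v ≡ 1 ∈ V gives 0 = ∫_0^4/3 f dx + (-1) − (-2), i.e. ∫_0^4/3 f dx must equal u'(0) − u'(4/3) = -1. Indeed ∫_0^4/3 (4*cos(3*π*x/2) - 3/4) dx = -1, so the data are compatible. The solution is then unique only up to an additive constant (fix it e.g. by requiring ∫_0^4/3 u dx = 0).


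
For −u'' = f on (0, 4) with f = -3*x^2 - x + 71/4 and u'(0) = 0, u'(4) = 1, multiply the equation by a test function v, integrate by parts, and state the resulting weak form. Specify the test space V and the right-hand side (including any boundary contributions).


V = H^1(0, 4) (v unrestricted at boundary; u is determined up to an additive constant); weak form: ∫_0^4 u'v' dx = ∫_0^4 (-3*x^2 - x + 71/4) v dx + v(4) for all v ∈ V.

Multiply both sides by a test function v and integrate from 0 to 4:
  ∫_0^4 −u''(x) v(x) dx = ∫_0^4 f(x) v(x) dx.
Integrate the LHS by parts once:
  ∫_0^4 −u'' v dx = −[u'(x) v(x)]_0^4 + ∫_0^4 u'(x) v'(x) dx.
Thus ∫_0^4 u'(x) v'(x) dx = ∫_0^4 f(x) v(x) dx + [u'(x) v(x)]_0^4.
Choose V so that boundary terms are either known or forced to vanish.
u has inhomogeneous Neumann u'(0) = 0, u'(4) = 1. [u' v]_0^4 = (1)·v(4) − (0)·v(0) = v(4). Take V = H^1(0, 4); boundary term becomes part of RHS.
Weak formulation: find u (satisfying any essential BC) such that ∫_0^4 u'(x) v'(x) dx = ∫_0^4 f v dx + v(4) for all v ∈ V (Neumann data are natural BCs: they enter the RHS as boundary terms).
Substituting f(x) = -3*x^2 - x + 71/4, the right-hand side is ∫_0^4 (-3*x^2 - x + 71/4) v dx + v(4).
Compatibility check (pure Neumann): taking v ≡ 1 ∈ V gives 0 = ∫_0^4 f dx + (1) − (0), i.e. ∫_0^4 f dx must equal u'(0) − u'(4) = -1. Indeed ∫_0^4 (-3*x^2 - x + 71/4) dx = -1, so the data are compatible. The solution is then unique only up to an additive constant (fix it e.g. by requiring ∫_0^4 u dx = 0).


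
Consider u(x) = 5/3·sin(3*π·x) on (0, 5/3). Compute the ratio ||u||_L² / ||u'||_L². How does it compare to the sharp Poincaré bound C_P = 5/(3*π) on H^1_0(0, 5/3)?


||u||_L² / ||u'||_L² = 1/(3*π) < C_P = 5/(3*π).

u(x) = 5/3·sin(3*π·x), so u'(x) = 5*π*cos(3*π*x).
Writing u(x) = A·sin(kπx/L) with A = 5/3 and k = 5, use ∫_0^L sin²(kπx/L) dx = L/2 and ∫_0^L cos²(kπx/L) dx = L/2.
u² = 25/9·sin²(3*π·x) and (u')² = 25*π^2·cos²(3*π·x), and each of sin², cos² integrates to L/2 = 5/6 over (0, 5/3).
∫_0^5/3 u² dx = 125/54, so ||u||_L² = 5*sqrt(30)/18.
∫_0^5/3 (u')² dx = 125*π^2/6, so ||u'||_L² = 5*sqrt(30)*π/6.
Ratio ||u||_L² / ||u'||_L² = 1/(3*π).
Sharp Poincaré constant on H^1_0(0, 5/3) is C_P = L/π = 5/(3*π), achieved by sin(3*π/5·x).
This is the k = 5 harmonic; the ratio L/(kπ) is strictly less than C_P = L/π, consistent with the sharp inequality ||u||_L² ≤ C_P ||u'||_L².


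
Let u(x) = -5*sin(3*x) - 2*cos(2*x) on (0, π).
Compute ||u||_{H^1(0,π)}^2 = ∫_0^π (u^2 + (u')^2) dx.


||u||_{H^1(0,π)}^2 = 120 + 135*π

u'(x) = 4*sin(2*x) - 15*cos(3*x).
Expand u² and (u')² and integrate term by term on (0, π), using: for integers n ≥ 1, ∫_0^π sin²(nx) dx = ∫_0^π cos²(nx) dx = π/2; for n ≠ n', ∫_0^π sin(nx)sin(n'x) dx = ∫_0^π cos(nx)cos(n'x) dx = 0; and by product-to-sum, ∫_0^π sin(nx)cos(n'x) dx = ½∫_0^π [sin((n+n')x) + sin((n−n')x)] dx, which is 0 when n+n' is even and 2n/(n²−n'²) when n+n' is odd (it need not vanish on (0, π)).
  u² squared terms: (-5)²·∫sin(3x)² dx = 25·π/2 = 25*π/2;  (-2)²·∫cos(2x)² dx = 4·π/2 = 2*π.
  u² cross terms: 2·(-5)·(-2)·∫sin(3x)·cos(2x) dx = 20·(6/5) = 24.
  So ∫_0^π u² dx = 25*π/2 + 2*π + 24 = 24 + 29*π/2.
  (u')² squared terms: (-15)²·∫cos(3x)² dx = 225·π/2 = 225*π/2;  (4)²·∫sin(2x)² dx = 16·π/2 = 8*π.
  (u')² cross terms: 2·(-15)·(4)·∫cos(3x)·sin(2x) dx = -120·(-4/5) = 96.
  So ∫_0^π (u')² dx = 225*π/2 + 8*π + 96 = 96 + 241*π/2.
||u||_{H^1}^2 = (24 + 29*π/2) + (96 + 241*π/2) = 120 + 135*π.


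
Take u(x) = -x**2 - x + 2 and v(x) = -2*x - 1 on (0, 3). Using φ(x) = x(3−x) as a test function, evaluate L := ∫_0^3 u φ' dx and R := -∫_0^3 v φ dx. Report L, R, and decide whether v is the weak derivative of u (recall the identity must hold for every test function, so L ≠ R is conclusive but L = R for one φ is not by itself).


LHS = 18, RHS = 18. Yes, v = u' weakly.

u(x) = -x**2 - x + 2, classical derivative u'(x) = -2*x - 1.
φ(x) = x(3−x), so φ'(x) = 3 - 2*x.
Note φ(0) = φ(3) = 0, so the boundary term u·φ vanishes.
LHS = ∫_0^3 u(x) φ'(x) dx = ∫_0^3 (2*x^3 - x^2 - 7*x + 6) dx. Term by term:
  ∫_0^3 2*x^3 dx = 81/2;  ∫_0^3 -x^2 dx = -9;  ∫_0^3 -7*x dx = -63/2;
  ∫_0^3 6 dx = 18.
Sum: 81/2 − 9 − 63/2 + 18 = 18.
So LHS = 18.
∫_0^3 v(x) φ(x) dx = ∫_0^3 (2*x^3 - 5*x^2 - 3*x) dx. Term by term:
  ∫_0^3 2*x^3 dx = 81/2;  ∫_0^3 -5*x^2 dx = -45;  ∫_0^3 -3*x dx = -27/2.
Sum: 81/2 − 45 − 27/2 = -18.
So RHS = -∫_0^3 v(x) φ(x) dx = 18.
LHS = RHS, so the identity holds for this test φ.
Moreover u is smooth here and v(x) = u'(x) = -2*x - 1 pointwise, so the identity holds for every test function. Hence v is the weak derivative of u.


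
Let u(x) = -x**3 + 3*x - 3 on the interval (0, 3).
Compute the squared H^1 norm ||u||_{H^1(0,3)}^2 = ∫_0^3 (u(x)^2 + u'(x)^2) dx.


||u||_{H^1}^2 = 33021/70

The H^1 norm (squared) on an interval (0, L) is
  ||u||_{H^1}^2 = ∫_0^L u(x)^2 dx + ∫_0^L u'(x)^2 dx.
Compute u'(x) = 3 - 3*x**2.
Then u(x)^2 = x**6 - 6*x**4 + 6*x**3 + 9*x**2 - 18*x + 9 and u'(x)^2 = 9*x**4 - 18*x**2 + 9.
Integrate each monomial from 0 to 3 using ∫_0^3 c·x^n dx = c·3^(n+1)/(n+1):
  ∫_0^3 u(x)^2 dx = ∫_0^3 (x^6 - 6*x^4 + 6*x^3 + 9*x^2 - 18*x + 9) dx. Term by term:
    ∫_0^3 x^6 dx = 2187/7;  ∫_0^3 -6*x^4 dx = -1458/5;  ∫_0^3 6*x^3 dx = 243/2;
    ∫_0^3 9*x^2 dx = 81;  ∫_0^3 -18*x dx = -81;  ∫_0^3 9 dx = 27.
  Sum: 2187/7 − 1458/5 + 243/2 + 81 − 81 + 27 = 11853/70.
  ∫_0^3 u'(x)^2 dx = ∫_0^3 (9*x^4 - 18*x^2 + 9) dx. Term by term:
    ∫_0^3 9*x^4 dx = 2187/5;  ∫_0^3 -18*x^2 dx = -162;  ∫_0^3 9 dx = 27.
  Sum: 2187/5 − 162 + 27 = 1512/5.
Adding: ||u||_{H^1}^2 = 11853/70 + 1512/5 = 33021/70.


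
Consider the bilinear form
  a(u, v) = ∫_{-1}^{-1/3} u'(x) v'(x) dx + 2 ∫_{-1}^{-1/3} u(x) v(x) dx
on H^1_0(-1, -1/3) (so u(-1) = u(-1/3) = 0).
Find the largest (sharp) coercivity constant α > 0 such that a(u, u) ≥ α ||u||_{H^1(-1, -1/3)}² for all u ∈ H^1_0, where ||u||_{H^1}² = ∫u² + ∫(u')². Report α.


α = 1

Coercivity of a(·,·) on H^1_0(-1, -1/3) means a(u, u) ≥ α ||u||_{H^1}² for every u ∈ H^1_0.
The interval has length L = 2/3, and Poincaré/coercivity depend only on L. Here a(u, u) = ∫(u')² + (2)·∫u².
Here c = 2 ≥ 1, so a(u,u) = ∫(u')² + c∫u² ≥ ∫(u')² + ∫u² = ||u||_{H^1}², i.e. α = 1 works. No larger α is possible: a(u,u) ≥ α||u||_{H^1}² means (1−α)∫(u')² ≥ (α−c)∫u², and for the modes u_n = sin(nπ(x−x₀)/L) (x₀ the left endpoint) one has ∫u_n²/∫(u_n')² = (L/(nπ))² → 0, so a(u_n,u_n)/||u_n||_{H^1}² → 1. Hence the optimal constant is α = 1.
Therefore α = 1.


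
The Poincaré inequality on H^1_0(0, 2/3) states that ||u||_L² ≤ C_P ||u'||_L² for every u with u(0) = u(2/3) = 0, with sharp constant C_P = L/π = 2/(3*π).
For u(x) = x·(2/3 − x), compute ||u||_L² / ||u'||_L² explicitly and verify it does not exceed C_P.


||u||_L² / ||u'||_L² = sqrt(10)/15 < C_P = 2/(3*π).

u(x) = x·(2/3 − x), so u'(x) = 2/3 - 2*x.
u(x) = x·(2/3 − x) vanishes at x = 0 and x = 2/3, so u ∈ H^1_0(0, 2/3). Differentiate via the product rule and integrate the resulting polynomials term by term.
  ∫_0^2/3 u² dx = ∫_0^2/3 (x^4 - 4*x^3/3 + 4*x^2/9) dx. Term by term:
    ∫_0^2/3 x^4 dx = 32/1215;  ∫_0^2/3 -4*x^3/3 dx = -16/243;  ∫_0^2/3 4*x^2/9 dx = 32/729.
  Sum: 32/1215 − 16/243 + 32/729 = 16/3645.
  ∫_0^2/3 (u')² dx = ∫_0^2/3 (4*x^2 - 8*x/3 + 4/9) dx. Term by term:
    ∫_0^2/3 4*x^2 dx = 32/81;  ∫_0^2/3 -8*x/3 dx = -16/27;  ∫_0^2/3 4/9 dx = 8/27.
  Sum: 32/81 − 16/27 + 8/27 = 8/81.
∫_0^2/3 u² dx = 16/3645, so ||u||_L² = 4*sqrt(5)/135.
∫_0^2/3 (u')² dx = 8/81, so ||u'||_L² = 2*sqrt(2)/9.
Ratio ||u||_L² / ||u'||_L² = sqrt(10)/15.
Sharp Poincaré constant on H^1_0(0, 2/3) is C_P = L/π = 2/(3*π), achieved by sin(3*π/2·x).
A polynomial bump cannot attain the sharp Poincaré constant (only the first sine eigenfunction does), so the ratio is strictly less than C_P, consistent with ||u||_L² ≤ C_P ||u'||_L².


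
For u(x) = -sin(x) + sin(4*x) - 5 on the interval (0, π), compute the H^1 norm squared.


||u||_{H^1(0,π)}^2 = 20 + 69*π/2

u'(x) = -cos(x) + 4*cos(4*x).
Expand u² and (u')² and integrate term by term on (0, π), using: for integers n ≥ 1, ∫_0^π sin²(nx) dx = ∫_0^π cos²(nx) dx = π/2; for n ≠ n', ∫_0^π sin(nx)sin(n'x) dx = ∫_0^π cos(nx)cos(n'x) dx = 0; and by product-to-sum, ∫_0^π sin(nx)cos(n'x) dx = ½∫_0^π [sin((n+n')x) + sin((n−n')x)] dx, which is 0 when n+n' is even and 2n/(n²−n'²) when n+n' is odd (it need not vanish on (0, π)). For the constant mode: ∫_0^π 1 dx = π, ∫_0^π cos(nx) dx = 0, ∫_0^π sin(nx) dx = (1−(−1)^n)/n.
  u² squared terms: (-5)²·∫1 dx = 25·π = 25*π;  (-1)²·∫sin(x)² dx = 1·π/2 = π/2;  (1)²·∫sin(4x)² dx = 1·π/2 = π/2.
  u² cross terms: 2·(-5)·(-1)·∫1·sin(x) dx = 10·(2) = 20;  2·(-5)·(1)·∫1·sin(4x) dx = -10·(0) = 0;  2·(-1)·(1)·∫sin(x)·sin(4x) dx = -2·(0) = 0.
  So ∫_0^π u² dx = 25*π + π/2 + π/2 + 20 + 0 + 0 = 20 + 26*π.
  (u')² squared terms: (-1)²·∫cos(x)² dx = 1·π/2 = π/2;  (4)²·∫cos(4x)² dx = 16·π/2 = 8*π.
  (u')² cross terms: 2·(-1)·(4)·∫cos(x)·cos(4x) dx = -8·(0) = 0.
  So ∫_0^π (u')² dx = π/2 + 8*π + 0 = 17*π/2.
||u||_{H^1}^2 = (20 + 26*π) + (17*π/2) = 20 + 69*π/2.


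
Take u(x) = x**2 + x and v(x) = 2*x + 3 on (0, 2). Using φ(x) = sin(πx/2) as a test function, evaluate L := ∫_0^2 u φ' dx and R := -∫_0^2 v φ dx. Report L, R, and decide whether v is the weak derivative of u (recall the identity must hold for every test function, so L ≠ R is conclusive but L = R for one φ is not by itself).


LHS = -12/π, RHS = -20/π. No, v is not the weak derivative of u.

u(x) = x**2 + x, classical derivative u'(x) = 2*x + 1.
φ(x) = sin(πx/2), so φ'(x) = π*cos(π*x/2)/2.
Note φ(0) = φ(2) = 0, so the boundary term u·φ vanishes.
LHS = ∫_0^2 u(x) φ'(x) dx = ∫_0^2 (π*x^2*cos(π*x/2)/2 + π*x*cos(π*x/2)/2) dx. Term by term:
  ∫_0^2 π*x*cos(π*x/2)/2 dx = -4/π;  ∫_0^2 π*x^2*cos(π*x/2)/2 dx = -8/π.
Sum: -4/π − 8/π = -12/π.
So LHS = -12/π.
∫_0^2 v(x) φ(x) dx = ∫_0^2 (2*x*sin(π*x/2) + 3*sin(π*x/2)) dx. Term by term:
  ∫_0^2 3*sin(π*x/2) dx = 12/π;  ∫_0^2 2*x*sin(π*x/2) dx = 8/π.
Sum: 12/π + 8/π = 20/π.
So RHS = -∫_0^2 v(x) φ(x) dx = -20/π.
LHS − RHS = 8/π ≠ 0, so the identity fails.
(For a valid weak derivative the identity must hold for EVERY test function, in particular this one. The failure shows v is NOT the weak derivative of u.)
Correct weak derivative would be u'(x) = 2*x + 1.


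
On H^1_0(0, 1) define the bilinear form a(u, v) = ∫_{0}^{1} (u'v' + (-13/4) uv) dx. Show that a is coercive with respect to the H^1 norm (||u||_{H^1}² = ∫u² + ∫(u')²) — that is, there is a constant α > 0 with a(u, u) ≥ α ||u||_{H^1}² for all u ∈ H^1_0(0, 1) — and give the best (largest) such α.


α = (-13/4 + π^2)/(1 + π^2)

Coercivity of a(·,·) on H^1_0(0, 1) means a(u, u) ≥ α ||u||_{H^1}² for every u ∈ H^1_0.
The interval has length L = 1, and Poincaré/coercivity depend only on L. Here a(u, u) = ∫(u')² + (-13/4)·∫u².
Here c = -13/4 < 0 with |c| < (π/L)² = π^2, so coercivity still holds. The condition a(u,u) ≥ α||u||_{H^1}² reads (1−α)∫(u')² ≥ (α−c)∫u². Any admissible α is ≤ 1 (rapidly oscillating u have ∫u²/∫(u')² → 0), and α = 1 would force 0 ≥ (1−c)∫u², impossible since c < 1; so 1−α > 0. By the sharp Poincaré inequality on H^1_0 of an interval of length L, ∫(u')² ≥ (π/L)²∫u² with equality for the first sine mode sin(π(x−x₀)/L) (x₀ the left endpoint), so the inequality holds for all u iff (1−α)(π/L)² ≥ α − c, i.e. α ≤ ((π/L)² + c)/((π/L)² + 1) = (1 + c(L/π)²)/(1 + (L/π)²). (Direct route, valid since c ≤ 0: Poincaré gives c∫u² ≥ c(L/π)²∫(u')², so a(u,u) ≥ (1 + c(L/π)²)∫(u')², while ||u||_{H^1}² ≤ (1 + (L/π)²)∫(u')²; dividing yields the same α.) With (π/L)² = π^2 and c = -13/4, the largest admissible constant is α = ((π/L)² + c)/((π/L)² + 1).
Simplifying, α = (-13/4 + π^2)/(1 + π^2).


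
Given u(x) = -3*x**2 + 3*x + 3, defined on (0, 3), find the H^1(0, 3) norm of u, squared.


||u||_{H^1}^2 = 2889/10

The H^1 norm (squared) on an interval (0, L) is
  ||u||_{H^1}^2 = ∫_0^L u(x)^2 dx + ∫_0^L u'(x)^2 dx.
Compute u'(x) = 3 - 6*x.
Then u(x)^2 = 9*x**4 - 18*x**3 - 9*x**2 + 18*x + 9 and u'(x)^2 = 36*x**2 - 36*x + 9.
Integrate each monomial from 0 to 3 using ∫_0^3 c·x^n dx = c·3^(n+1)/(n+1):
  ∫_0^3 u(x)^2 dx = ∫_0^3 (9*x^4 - 18*x^3 - 9*x^2 + 18*x + 9) dx. Term by term:
    ∫_0^3 9*x^4 dx = 2187/5;  ∫_0^3 -18*x^3 dx = -729/2;  ∫_0^3 -9*x^2 dx = -81;
    ∫_0^3 18*x dx = 81;  ∫_0^3 9 dx = 27.
  Sum: 2187/5 − 729/2 − 81 + 81 + 27 = 999/10.
  ∫_0^3 u'(x)^2 dx = ∫_0^3 (36*x^2 - 36*x + 9) dx. Term by term:
    ∫_0^3 36*x^2 dx = 324;  ∫_0^3 -36*x dx = -162;  ∫_0^3 9 dx = 27.
  Sum: 324 − 162 + 27 = 189.
Adding: ||u||_{H^1}^2 = 999/10 + 189 = 2889/10.


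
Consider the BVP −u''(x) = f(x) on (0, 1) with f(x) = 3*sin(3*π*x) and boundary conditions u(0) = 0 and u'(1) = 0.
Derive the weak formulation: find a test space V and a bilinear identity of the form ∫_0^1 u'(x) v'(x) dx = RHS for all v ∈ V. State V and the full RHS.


V = {v ∈ H^1(0, 1) : v(0) = 0} (test functions vanish at x = 0 where u is specified); weak form: ∫_0^1 u'v' dx = ∫_0^1 (3*sin(3*π*x)) v dx for all v ∈ V.

Multiply both sides by a test function v and integrate from 0 to 1:
  ∫_0^1 −u''(x) v(x) dx = ∫_0^1 f(x) v(x) dx.
Integrate the LHS by parts once:
  ∫_0^1 −u'' v dx = −[u'(x) v(x)]_0^1 + ∫_0^1 u'(x) v'(x) dx.
Thus ∫_0^1 u'(x) v'(x) dx = ∫_0^1 f(x) v(x) dx + [u'(x) v(x)]_0^1.
Choose V so that boundary terms are either known or forced to vanish.
Mixed BC: u(0) = 0 (Dirichlet) and u'(1) = 0 (Neumann). Define V = {v ∈ H^1(0, 1) : v(0) = 0}. Then [u' v]_0^1 = u'(1)·v(1) − u'(0)·0 = 0.
Weak formulation: find u (satisfying any essential BC) such that ∫_0^1 u'(x) v'(x) dx = ∫_0^1 f v dx for all v ∈ V (Dirichlet at 0 absorbed into V; the Neumann datum at x = 1 is zero, so no boundary term remains).
Substituting f(x) = 3*sin(3*π*x), the right-hand side is ∫_0^1 (3*sin(3*π*x)) v dx.


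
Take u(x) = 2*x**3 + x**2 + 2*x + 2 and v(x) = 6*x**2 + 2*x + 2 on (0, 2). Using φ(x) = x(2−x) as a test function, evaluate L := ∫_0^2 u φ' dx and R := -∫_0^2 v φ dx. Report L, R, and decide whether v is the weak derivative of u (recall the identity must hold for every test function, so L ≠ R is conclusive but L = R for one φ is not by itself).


LHS = -224/15, RHS = -224/15. Yes, v = u' weakly.

u(x) = 2*x**3 + x**2 + 2*x + 2, classical derivative u'(x) = 6*x**2 + 2*x + 2.
φ(x) = x(2−x), so φ'(x) = 2 - 2*x.
Note φ(0) = φ(2) = 0, so the boundary term u·φ vanishes.
LHS = ∫_0^2 u(x) φ'(x) dx = ∫_0^2 (-4*x^4 + 2*x^3 - 2*x^2 + 4) dx. Term by term:
  ∫_0^2 -4*x^4 dx = -128/5;  ∫_0^2 2*x^3 dx = 8;  ∫_0^2 -2*x^2 dx = -16/3;
  ∫_0^2 4 dx = 8.
Sum: -128/5 + 8 − 16/3 + 8 = -224/15.
So LHS = -224/15.
∫_0^2 v(x) φ(x) dx = ∫_0^2 (-6*x^4 + 10*x^3 + 2*x^2 + 4*x) dx. Term by term:
  ∫_0^2 -6*x^4 dx = -192/5;  ∫_0^2 10*x^3 dx = 40;  ∫_0^2 2*x^2 dx = 16/3;
  ∫_0^2 4*x dx = 8.
Sum: -192/5 + 40 + 16/3 + 8 = 224/15.
So RHS = -∫_0^2 v(x) φ(x) dx = -224/15.
LHS = RHS, so the identity holds for this test φ.
Moreover u is smooth here and v(x) = u'(x) = 6*x**2 + 2*x + 2 pointwise, so the identity holds for every test function. Hence v is the weak derivative of u.


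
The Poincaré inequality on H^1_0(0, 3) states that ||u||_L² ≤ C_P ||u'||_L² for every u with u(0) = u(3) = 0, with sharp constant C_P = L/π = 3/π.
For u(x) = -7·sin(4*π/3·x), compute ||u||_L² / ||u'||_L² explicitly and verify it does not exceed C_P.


||u||_L² / ||u'||_L² = 3/(4*π) < C_P = 3/π.

u(x) = -7·sin(4*π/3·x), so u'(x) = -28*π*cos(4*π*x/3)/3.
Writing u(x) = A·sin(kπx/L) with A = -7 and k = 4, use ∫_0^L sin²(kπx/L) dx = L/2 and ∫_0^L cos²(kπx/L) dx = L/2.
u² = 49·sin²(4*π/3·x) and (u')² = 784*π^2/9·cos²(4*π/3·x), and each of sin², cos² integrates to L/2 = 3/2 over (0, 3).
∫_0^3 u² dx = 147/2, so ||u||_L² = 7*sqrt(6)/2.
∫_0^3 (u')² dx = 392*π^2/3, so ||u'||_L² = 14*sqrt(6)*π/3.
Ratio ||u||_L² / ||u'||_L² = 3/(4*π).
Sharp Poincaré constant on H^1_0(0, 3) is C_P = L/π = 3/π, achieved by sin(π/3·x).
This is the k = 4 harmonic; the ratio L/(kπ) is strictly less than C_P = L/π, consistent with the sharp inequality ||u||_L² ≤ C_P ||u'||_L².


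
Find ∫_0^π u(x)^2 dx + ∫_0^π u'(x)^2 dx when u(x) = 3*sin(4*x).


||u||_{H^1(0,π)}^2 = 153*π/2

u'(x) = 12*cos(4*x).
Expand u² and (u')² and integrate term by term on (0, π), using: for integers n ≥ 1, ∫_0^π sin²(nx) dx = ∫_0^π cos²(nx) dx = π/2; for n ≠ n', ∫_0^π sin(nx)sin(n'x) dx = ∫_0^π cos(nx)cos(n'x) dx = 0; and by product-to-sum, ∫_0^π sin(nx)cos(n'x) dx = ½∫_0^π [sin((n+n')x) + sin((n−n')x)] dx, which is 0 when n+n' is even and 2n/(n²−n'²) when n+n' is odd (it need not vanish on (0, π)).
  u² squared terms: (3)²·∫sin(4x)² dx = 9·π/2 = 9*π/2.
  So ∫_0^π u² dx = 9*π/2.
  (u')² squared terms: (12)²·∫cos(4x)² dx = 144·π/2 = 72*π.
  So ∫_0^π (u')² dx = 72*π.
||u||_{H^1}^2 = (9*π/2) + (72*π) = 153*π/2.


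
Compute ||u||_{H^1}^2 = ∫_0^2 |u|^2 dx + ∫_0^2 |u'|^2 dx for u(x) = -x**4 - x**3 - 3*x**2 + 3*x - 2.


||u||_{H^1}^2 = 388414/315

The H^1 norm (squared) on an interval (0, L) is
  ||u||_{H^1}^2 = ∫_0^L u(x)^2 dx + ∫_0^L u'(x)^2 dx.
Compute u'(x) = -4*x**3 - 3*x**2 - 6*x + 3.
Then u(x)^2 = x**8 + 2*x**7 + 7*x**6 + 7*x**4 - 14*x**3 + 21*x**2 - 12*x + 4 and u'(x)^2 = 16*x**6 + 24*x**5 + 57*x**4 + 12*x**3 + 18*x**2 - 36*x + 9.
Integrate each monomial from 0 to 2 using ∫_0^2 c·x^n dx = c·2^(n+1)/(n+1):
  ∫_0^2 u(x)^2 dx = ∫_0^2 (x^8 + 2*x^7 + 7*x^6 + 7*x^4 - 14*x^3 + 21*x^2 - 12*x + 4) dx. Term by term:
    ∫_0^2 x^8 dx = 512/9;  ∫_0^2 2*x^7 dx = 64;  ∫_0^2 7*x^6 dx = 128;
    ∫_0^2 7*x^4 dx = 224/5;  ∫_0^2 -14*x^3 dx = -56;  ∫_0^2 21*x^2 dx = 56;
    ∫_0^2 -12*x dx = -24;  ∫_0^2 4 dx = 8.
  Sum: 512/9 + 64 + 128 + 224/5 − 56 + 56 − 24 + 8 = 12496/45.
  ∫_0^2 u'(x)^2 dx = ∫_0^2 (16*x^6 + 24*x^5 + 57*x^4 + 12*x^3 + 18*x^2 - 36*x + 9) dx. Term by term:
    ∫_0^2 16*x^6 dx = 2048/7;  ∫_0^2 24*x^5 dx = 256;  ∫_0^2 57*x^4 dx = 1824/5;
    ∫_0^2 12*x^3 dx = 48;  ∫_0^2 18*x^2 dx = 48;  ∫_0^2 -36*x dx = -72;
    ∫_0^2 9 dx = 18.
  Sum: 2048/7 + 256 + 1824/5 + 48 + 48 − 72 + 18 = 33438/35.
Adding: ||u||_{H^1}^2 = 12496/45 + 33438/35 = 388414/315.


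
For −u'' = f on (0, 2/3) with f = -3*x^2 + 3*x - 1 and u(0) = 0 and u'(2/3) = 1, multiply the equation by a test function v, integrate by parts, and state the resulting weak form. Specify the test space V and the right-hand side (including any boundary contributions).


V = {v ∈ H^1(0, 2/3) : v(0) = 0} (test functions vanish at x = 0 where u is specified); weak form: ∫_0^2/3 u'v' dx = ∫_0^2/3 (-3*x^2 + 3*x - 1) v dx + v(2/3) for all v ∈ V.

Multiply both sides by a test function v and integrate from 0 to 2/3:
  ∫_0^2/3 −u''(x) v(x) dx = ∫_0^2/3 f(x) v(x) dx.
Integrate the LHS by parts once:
  ∫_0^2/3 −u'' v dx = −[u'(x) v(x)]_0^2/3 + ∫_0^2/3 u'(x) v'(x) dx.
Thus ∫_0^2/3 u'(x) v'(x) dx = ∫_0^2/3 f(x) v(x) dx + [u'(x) v(x)]_0^2/3.
Choose V so that boundary terms are either known or forced to vanish.
Mixed BC: u(0) = 0 (Dirichlet) and u'(2/3) = 1 (Neumann). Define V = {v ∈ H^1(0, 2/3) : v(0) = 0}. Then [u' v]_0^2/3 = u'(2/3)·v(2/3) − u'(0)·0 = v(2/3).
Weak formulation: find u (satisfying any essential BC) such that ∫_0^2/3 u'(x) v'(x) dx = ∫_0^2/3 f v dx + v(2/3) for all v ∈ V (Dirichlet at 0 absorbed into V; Neumann datum at x = 2/3 contributes the boundary term).
Substituting f(x) = -3*x^2 + 3*x - 1, the right-hand side is ∫_0^2/3 (-3*x^2 + 3*x - 1) v dx + v(2/3).


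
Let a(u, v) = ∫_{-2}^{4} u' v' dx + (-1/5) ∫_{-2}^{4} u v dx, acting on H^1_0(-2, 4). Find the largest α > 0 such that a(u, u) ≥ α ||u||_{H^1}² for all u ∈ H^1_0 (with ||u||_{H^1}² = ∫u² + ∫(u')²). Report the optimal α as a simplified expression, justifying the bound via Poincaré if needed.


α = (-36/5 + π^2)/(π^2 + 36)

Coercivity of a(·,·) on H^1_0(-2, 4) means a(u, u) ≥ α ||u||_{H^1}² for every u ∈ H^1_0.
The interval has length L = 6, and Poincaré/coercivity depend only on L. Here a(u, u) = ∫(u')² + (-1/5)·∫u².
Here c = -1/5 < 0 with |c| < (π/L)² = π^2/36, so coercivity still holds. The condition a(u,u) ≥ α||u||_{H^1}² reads (1−α)∫(u')² ≥ (α−c)∫u². Any admissible α is ≤ 1 (rapidly oscillating u have ∫u²/∫(u')² → 0), and α = 1 would force 0 ≥ (1−c)∫u², impossible since c < 1; so 1−α > 0. By the sharp Poincaré inequality on H^1_0 of an interval of length L, ∫(u')² ≥ (π/L)²∫u² with equality for the first sine mode sin(π(x−x₀)/L) (x₀ the left endpoint), so the inequality holds for all u iff (1−α)(π/L)² ≥ α − c, i.e. α ≤ ((π/L)² + c)/((π/L)² + 1) = (1 + c(L/π)²)/(1 + (L/π)²). (Direct route, valid since c ≤ 0: Poincaré gives c∫u² ≥ c(L/π)²∫(u')², so a(u,u) ≥ (1 + c(L/π)²)∫(u')², while ||u||_{H^1}² ≤ (1 + (L/π)²)∫(u')²; dividing yields the same α.) With (π/L)² = π^2/36 and c = -1/5, the largest admissible constant is α = ((π/L)² + c)/((π/L)² + 1).
Simplifying, α = (-36/5 + π^2)/(π^2 + 36).


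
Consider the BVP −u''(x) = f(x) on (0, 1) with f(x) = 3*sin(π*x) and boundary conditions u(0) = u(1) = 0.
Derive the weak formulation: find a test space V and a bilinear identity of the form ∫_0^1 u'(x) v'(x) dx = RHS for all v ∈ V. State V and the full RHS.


V = H^1_0(0, 1) (so v(0) = v(1) = 0); weak form: ∫_0^1 u'v' dx = ∫_0^1 (3*sin(π*x)) v dx for all v ∈ V.

Multiply both sides by a test function v and integrate from 0 to 1:
  ∫_0^1 −u''(x) v(x) dx = ∫_0^1 f(x) v(x) dx.
Integrate the LHS by parts once:
  ∫_0^1 −u'' v dx = −[u'(x) v(x)]_0^1 + ∫_0^1 u'(x) v'(x) dx.
Thus ∫_0^1 u'(x) v'(x) dx = ∫_0^1 f(x) v(x) dx + [u'(x) v(x)]_0^1.
Choose V so that boundary terms are either known or forced to vanish.
u is Dirichlet: u(0) = u(1) = 0. Let V = H^1_0(0, 1); then v(0) = v(1) = 0, and [u' v]_0^1 = 0.
Weak formulation: find u (satisfying any essential BC) such that ∫_0^1 u'(x) v'(x) dx = ∫_0^1 f v dx for all v ∈ V.
Substituting f(x) = 3*sin(π*x), the right-hand side is ∫_0^1 (3*sin(π*x)) v dx.


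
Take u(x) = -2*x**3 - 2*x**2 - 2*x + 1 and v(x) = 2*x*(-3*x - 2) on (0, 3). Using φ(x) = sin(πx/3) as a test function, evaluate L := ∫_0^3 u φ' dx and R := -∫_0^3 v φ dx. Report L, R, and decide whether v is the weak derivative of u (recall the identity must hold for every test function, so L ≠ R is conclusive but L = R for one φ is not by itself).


LHS = -648/π^3 + 210/π, RHS = -648/π^3 + 198/π. No, v is not the weak derivative of u.

u(x) = -2*x**3 - 2*x**2 - 2*x + 1, classical derivative u'(x) = -6*x**2 - 4*x - 2.
φ(x) = sin(πx/3), so φ'(x) = π*cos(π*x/3)/3.
Note φ(0) = φ(3) = 0, so the boundary term u·φ vanishes.
LHS = ∫_0^3 u(x) φ'(x) dx = ∫_0^3 (-2*π*x^3*cos(π*x/3)/3 - 2*π*x^2*cos(π*x/3)/3 - 2*π*x*cos(π*x/3)/3 + π*cos(π*x/3)/3) dx. Term by term:
  ∫_0^3 π*cos(π*x/3)/3 dx = 0;  ∫_0^3 -2*π*x*cos(π*x/3)/3 dx = 12/π;  ∫_0^3 -2*π*x^2*cos(π*x/3)/3 dx = 36/π;
  ∫_0^3 -2*π*x^3*cos(π*x/3)/3 dx = -648/π^3 + 162/π.
Sum: 0 + 12/π + 36/π + -648/π^3 + 162/π = -648/π^3 + 210/π.
So LHS = -648/π^3 + 210/π.
∫_0^3 v(x) φ(x) dx = ∫_0^3 (-6*x^2*sin(π*x/3) - 4*x*sin(π*x/3)) dx. Term by term:
  ∫_0^3 -6*x^2*sin(π*x/3) dx = -162/π + 648/π^3;  ∫_0^3 -4*x*sin(π*x/3) dx = -36/π.
Sum: -162/π + 648/π^3 − 36/π = -198/π + 648/π^3.
So RHS = -∫_0^3 v(x) φ(x) dx = -648/π^3 + 198/π.
LHS − RHS = 12/π ≠ 0, so the identity fails.
(For a valid weak derivative the identity must hold for EVERY test function, in particular this one. The failure shows v is NOT the weak derivative of u.)
Correct weak derivative would be u'(x) = -6*x**2 - 4*x - 2.


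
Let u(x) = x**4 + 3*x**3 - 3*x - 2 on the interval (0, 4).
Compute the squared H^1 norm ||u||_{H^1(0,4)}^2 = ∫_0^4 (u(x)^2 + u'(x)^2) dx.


||u||_{H^1}^2 = 60107228/315

The H^1 norm (squared) on an interval (0, L) is
  ||u||_{H^1}^2 = ∫_0^L u(x)^2 dx + ∫_0^L u'(x)^2 dx.
Compute u'(x) = 4*x**3 + 9*x**2 - 3.
Then u(x)^2 = x**8 + 6*x**7 + 9*x**6 - 6*x**5 - 22*x**4 - 12*x**3 + 9*x**2 + 12*x + 4 and u'(x)^2 = 16*x**6 + 72*x**5 + 81*x**4 - 24*x**3 - 54*x**2 + 9.
Integrate each monomial from 0 to 4 using ∫_0^4 c·x^n dx = c·4^(n+1)/(n+1):
  ∫_0^4 u(x)^2 dx = ∫_0^4 (x^8 + 6*x^7 + 9*x^6 - 6*x^5 - 22*x^4 - 12*x^3 + 9*x^2 + 12*x + 4) dx. Term by term:
    ∫_0^4 x^8 dx = 262144/9;  ∫_0^4 6*x^7 dx = 49152;  ∫_0^4 9*x^6 dx = 147456/7;
    ∫_0^4 -6*x^5 dx = -4096;  ∫_0^4 -22*x^4 dx = -22528/5;  ∫_0^4 -12*x^3 dx = -768;
    ∫_0^4 9*x^2 dx = 192;  ∫_0^4 12*x dx = 96;  ∫_0^4 4 dx = 16.
  Sum: 262144/9 + 49152 + 147456/7 − 4096 − 22528/5 − 768 + 192 + 96 + 16 = 28437776/315.
  ∫_0^4 u'(x)^2 dx = ∫_0^4 (16*x^6 + 72*x^5 + 81*x^4 - 24*x^3 - 54*x^2 + 9) dx. Term by term:
    ∫_0^4 16*x^6 dx = 262144/7;  ∫_0^4 72*x^5 dx = 49152;  ∫_0^4 81*x^4 dx = 82944/5;
    ∫_0^4 -24*x^3 dx = -1536;  ∫_0^4 -54*x^2 dx = -1152;  ∫_0^4 9 dx = 36.
  Sum: 262144/7 + 49152 + 82944/5 − 1536 − 1152 + 36 = 3518828/35.
Adding: ||u||_{H^1}^2 = 28437776/315 + 3518828/35 = 60107228/315.


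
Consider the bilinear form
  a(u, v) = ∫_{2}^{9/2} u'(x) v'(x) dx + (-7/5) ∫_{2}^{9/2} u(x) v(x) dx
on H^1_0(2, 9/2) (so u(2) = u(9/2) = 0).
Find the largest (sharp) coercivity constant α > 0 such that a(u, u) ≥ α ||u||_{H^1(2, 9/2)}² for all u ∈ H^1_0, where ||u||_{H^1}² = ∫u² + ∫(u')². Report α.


α = (-35 + 4*π^2)/(25 + 4*π^2)

Coercivity of a(·,·) on H^1_0(2, 9/2) means a(u, u) ≥ α ||u||_{H^1}² for every u ∈ H^1_0.
The interval has length L = 5/2, and Poincaré/coercivity depend only on L. Here a(u, u) = ∫(u')² + (-7/5)·∫u².
Here c = -7/5 < 0 with |c| < (π/L)² = 4*π^2/25, so coercivity still holds. The condition a(u,u) ≥ α||u||_{H^1}² reads (1−α)∫(u')² ≥ (α−c)∫u². Any admissible α is ≤ 1 (rapidly oscillating u have ∫u²/∫(u')² → 0), and α = 1 would force 0 ≥ (1−c)∫u², impossible since c < 1; so 1−α > 0. By the sharp Poincaré inequality on H^1_0 of an interval of length L, ∫(u')² ≥ (π/L)²∫u² with equality for the first sine mode sin(π(x−x₀)/L) (x₀ the left endpoint), so the inequality holds for all u iff (1−α)(π/L)² ≥ α − c, i.e. α ≤ ((π/L)² + c)/((π/L)² + 1) = (1 + c(L/π)²)/(1 + (L/π)²). (Direct route, valid since c ≤ 0: Poincaré gives c∫u² ≥ c(L/π)²∫(u')², so a(u,u) ≥ (1 + c(L/π)²)∫(u')², while ||u||_{H^1}² ≤ (1 + (L/π)²)∫(u')²; dividing yields the same α.) With (π/L)² = 4*π^2/25 and c = -7/5, the largest admissible constant is α = ((π/L)² + c)/((π/L)² + 1).
Simplifying, α = (-35 + 4*π^2)/(25 + 4*π^2).


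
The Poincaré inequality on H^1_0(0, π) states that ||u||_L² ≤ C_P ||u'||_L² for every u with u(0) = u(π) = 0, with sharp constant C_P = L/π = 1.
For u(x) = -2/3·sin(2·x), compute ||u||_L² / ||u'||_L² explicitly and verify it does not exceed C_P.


||u||_L² / ||u'||_L² = 1/2 < C_P = 1.

u(x) = -2/3·sin(2·x), so u'(x) = -4*cos(2*x)/3.
Writing u(x) = A·sin(kπx/L) with A = -2/3 and k = 2, use ∫_0^L sin²(kπx/L) dx = L/2 and ∫_0^L cos²(kπx/L) dx = L/2.
u² = 4/9·sin²(2·x) and (u')² = 16/9·cos²(2·x), and each of sin², cos² integrates to L/2 = π/2 over (0, π).
∫_0^π u² dx = 2*π/9, so ||u||_L² = sqrt(2)*sqrt(π)/3.
∫_0^π (u')² dx = 8*π/9, so ||u'||_L² = 2*sqrt(2)*sqrt(π)/3.
Ratio ||u||_L² / ||u'||_L² = 1/2.
Sharp Poincaré constant on H^1_0(0, π) is C_P = L/π = 1, achieved by sin(x).
This is the k = 2 harmonic; the ratio L/(kπ) is strictly less than C_P = L/π, consistent with the sharp inequality ||u||_L² ≤ C_P ||u'||_L².


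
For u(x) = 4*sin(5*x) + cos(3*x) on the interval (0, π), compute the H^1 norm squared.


||u||_{H^1(0,π)}^2 = 213*π

u'(x) = -3*sin(3*x) + 20*cos(5*x).
Expand u² and (u')² and integrate term by term on (0, π), using: for integers n ≥ 1, ∫_0^π sin²(nx) dx = ∫_0^π cos²(nx) dx = π/2; for n ≠ n', ∫_0^π sin(nx)sin(n'x) dx = ∫_0^π cos(nx)cos(n'x) dx = 0; and by product-to-sum, ∫_0^π sin(nx)cos(n'x) dx = ½∫_0^π [sin((n+n')x) + sin((n−n')x)] dx, which is 0 when n+n' is even and 2n/(n²−n'²) when n+n' is odd (it need not vanish on (0, π)).
  u² squared terms: (4)²·∫sin(5x)² dx = 16·π/2 = 8*π;  (1)²·∫cos(3x)² dx = 1·π/2 = π/2.
  u² cross terms: 2·(4)·(1)·∫sin(5x)·cos(3x) dx = 8·(0) = 0.
  So ∫_0^π u² dx = 8*π + π/2 + 0 = 17*π/2.
  (u')² squared terms: (-3)²·∫sin(3x)² dx = 9·π/2 = 9*π/2;  (20)²·∫cos(5x)² dx = 400·π/2 = 200*π.
  (u')² cross terms: 2·(-3)·(20)·∫sin(3x)·cos(5x) dx = -120·(0) = 0.
  So ∫_0^π (u')² dx = 9*π/2 + 200*π + 0 = 409*π/2.
||u||_{H^1}^2 = (17*π/2) + (409*π/2) = 213*π.


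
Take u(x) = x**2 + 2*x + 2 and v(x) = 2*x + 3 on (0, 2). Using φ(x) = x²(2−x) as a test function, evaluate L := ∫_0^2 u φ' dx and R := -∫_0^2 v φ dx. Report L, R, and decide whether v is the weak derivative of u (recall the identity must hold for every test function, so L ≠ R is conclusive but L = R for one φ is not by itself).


LHS = -88/15, RHS = -36/5. No, v is not the weak derivative of u.

u(x) = x**2 + 2*x + 2, classical derivative u'(x) = 2*x + 2.
φ(x) = x²(2−x), so φ'(x) = x*(4 - 3*x).
Note φ(0) = φ(2) = 0, so the boundary term u·φ vanishes.
LHS = ∫_0^2 u(x) φ'(x) dx = ∫_0^2 (-3*x^4 - 2*x^3 + 2*x^2 + 8*x) dx. Term by term:
  ∫_0^2 -3*x^4 dx = -96/5;  ∫_0^2 -2*x^3 dx = -8;  ∫_0^2 2*x^2 dx = 16/3;
  ∫_0^2 8*x dx = 16.
Sum: -96/5 − 8 + 16/3 + 16 = -88/15.
So LHS = -88/15.
∫_0^2 v(x) φ(x) dx = ∫_0^2 (-2*x^4 + x^3 + 6*x^2) dx. Term by term:
  ∫_0^2 -2*x^4 dx = -64/5;  ∫_0^2 x^3 dx = 4;  ∫_0^2 6*x^2 dx = 16.
Sum: -64/5 + 4 + 16 = 36/5.
So RHS = -∫_0^2 v(x) φ(x) dx = -36/5.
LHS − RHS = 4/3 ≠ 0, so the identity fails.
(For a valid weak derivative the identity must hold for EVERY test function, in particular this one. The failure shows v is NOT the weak derivative of u.)
Correct weak derivative would be u'(x) = 2*x + 2.


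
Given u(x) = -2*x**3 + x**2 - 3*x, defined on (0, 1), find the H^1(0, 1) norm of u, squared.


||u||_{H^1}^2 = 4523/210

The H^1 norm (squared) on an interval (0, L) is
  ||u||_{H^1}^2 = ∫_0^L u(x)^2 dx + ∫_0^L u'(x)^2 dx.
Compute u'(x) = -6*x**2 + 2*x - 3.
Then u(x)^2 = 4*x**6 - 4*x**5 + 13*x**4 - 6*x**3 + 9*x**2 and u'(x)^2 = 36*x**4 - 24*x**3 + 40*x**2 - 12*x + 9.
Integrate each monomial from 0 to 1 using ∫_0^1 c·x^n dx = c·1^(n+1)/(n+1):
  ∫_0^1 u(x)^2 dx = ∫_0^1 (4*x^6 - 4*x^5 + 13*x^4 - 6*x^3 + 9*x^2) dx. Term by term:
    ∫_0^1 4*x^6 dx = 4/7;  ∫_0^1 -4*x^5 dx = -2/3;  ∫_0^1 13*x^4 dx = 13/5;
    ∫_0^1 -6*x^3 dx = -3/2;  ∫_0^1 9*x^2 dx = 3.
  Sum: 4/7 − 2/3 + 13/5 − 3/2 + 3 = 841/210.
  ∫_0^1 u'(x)^2 dx = ∫_0^1 (36*x^4 - 24*x^3 + 40*x^2 - 12*x + 9) dx. Term by term:
    ∫_0^1 36*x^4 dx = 36/5;  ∫_0^1 -24*x^3 dx = -6;  ∫_0^1 40*x^2 dx = 40/3;
    ∫_0^1 -12*x dx = -6;  ∫_0^1 9 dx = 9.
  Sum: 36/5 − 6 + 40/3 − 6 + 9 = 263/15.
Adding: ||u||_{H^1}^2 = 841/210 + 263/15 = 4523/210.


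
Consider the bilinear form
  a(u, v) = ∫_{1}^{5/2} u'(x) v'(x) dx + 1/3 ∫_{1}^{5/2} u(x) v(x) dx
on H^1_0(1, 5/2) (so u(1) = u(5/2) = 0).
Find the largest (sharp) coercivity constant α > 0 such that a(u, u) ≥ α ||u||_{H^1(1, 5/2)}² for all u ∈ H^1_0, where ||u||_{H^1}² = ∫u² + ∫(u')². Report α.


α = (3 + 4*π^2)/(9 + 4*π^2)

Coercivity of a(·,·) on H^1_0(1, 5/2) means a(u, u) ≥ α ||u||_{H^1}² for every u ∈ H^1_0.
The interval has length L = 3/2, and Poincaré/coercivity depend only on L. Here a(u, u) = ∫(u')² + (1/3)·∫u².
Here 0 < c = 1/3 < 1. The condition a(u,u) ≥ α||u||_{H^1}² reads (1−α)∫(u')² ≥ (α−c)∫u². Any admissible α is ≤ 1 (rapidly oscillating u have ∫u²/∫(u')² → 0), and α = 1 would force 0 ≥ (1−c)∫u², impossible since c < 1; so 1−α > 0. By the sharp Poincaré inequality on H^1_0 of an interval of length L, ∫(u')² ≥ (π/L)²∫u² with equality for the first sine mode sin(π(x−x₀)/L) (x₀ the left endpoint), so the inequality holds for all u iff (1−α)(π/L)² ≥ α − c, i.e. α ≤ ((π/L)² + c)/((π/L)² + 1) = (1 + c(L/π)²)/(1 + (L/π)²). With (π/L)² = 4*π^2/9 and c = 1/3, the largest admissible constant is α = ((π/L)² + c)/((π/L)² + 1).
Simplifying, α = (3 + 4*π^2)/(9 + 4*π^2).


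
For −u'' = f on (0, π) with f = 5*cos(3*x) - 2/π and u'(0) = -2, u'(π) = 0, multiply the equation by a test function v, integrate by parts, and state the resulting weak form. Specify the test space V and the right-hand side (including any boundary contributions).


V = H^1(0, π) (v unrestricted at boundary; u is determined up to an additive constant); weak form: ∫_0^π u'v' dx = ∫_0^π (5*cos(3*x) - 2/π) v dx + 2·v(0) for all v ∈ V.

Multiply both sides by a test function v and integrate from 0 to π:
  ∫_0^π −u''(x) v(x) dx = ∫_0^π f(x) v(x) dx.
Integrate the LHS by parts once:
  ∫_0^π −u'' v dx = −[u'(x) v(x)]_0^π + ∫_0^π u'(x) v'(x) dx.
Thus ∫_0^π u'(x) v'(x) dx = ∫_0^π f(x) v(x) dx + [u'(x) v(x)]_0^π.
Choose V so that boundary terms are either known or forced to vanish.
u has inhomogeneous Neumann u'(0) = -2, u'(π) = 0. [u' v]_0^π = (0)·v(π) − (-2)·v(0) = 2·v(0). Take V = H^1(0, π); boundary term becomes part of RHS.
Weak formulation: find u (satisfying any essential BC) such that ∫_0^π u'(x) v'(x) dx = ∫_0^π f v dx + 2·v(0) for all v ∈ V (Neumann data are natural BCs: they enter the RHS as boundary terms).
Substituting f(x) = 5*cos(3*x) - 2/π, the right-hand side is ∫_0^π (5*cos(3*x) - 2/π) v dx + 2·v(0).
Compatibility check (pure Neumann): taking v ≡ 1 ∈ V gives 0 = ∫_0^π f dx + (0) − (-2), i.e. ∫_0^π f dx must equal u'(0) − u'(π) = -2. Indeed ∫_0^π (5*cos(3*x) - 2/π) dx = -2, so the data are compatible. The solution is then unique only up to an additive constant (fix it e.g. by requiring ∫_0^π u dx = 0).


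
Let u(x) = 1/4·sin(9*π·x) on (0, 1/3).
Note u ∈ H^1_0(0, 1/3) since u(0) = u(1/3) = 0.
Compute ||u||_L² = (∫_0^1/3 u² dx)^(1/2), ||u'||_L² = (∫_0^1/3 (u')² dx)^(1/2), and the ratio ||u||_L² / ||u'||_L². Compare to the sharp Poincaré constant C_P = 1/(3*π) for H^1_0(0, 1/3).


||u||_L² / ||u'||_L² = 1/(9*π) < C_P = 1/(3*π).

u(x) = 1/4·sin(9*π·x), so u'(x) = 9*π*cos(9*π*x)/4.
Writing u(x) = A·sin(kπx/L) with A = 1/4 and k = 3, use ∫_0^L sin²(kπx/L) dx = L/2 and ∫_0^L cos²(kπx/L) dx = L/2.
u² = 1/16·sin²(9*π·x) and (u')² = 81*π^2/16·cos²(9*π·x), and each of sin², cos² integrates to L/2 = 1/6 over (0, 1/3).
∫_0^1/3 u² dx = 1/96, so ||u||_L² = sqrt(6)/24.
∫_0^1/3 (u')² dx = 27*π^2/32, so ||u'||_L² = 3*sqrt(6)*π/8.
Ratio ||u||_L² / ||u'||_L² = 1/(9*π).
Sharp Poincaré constant on H^1_0(0, 1/3) is C_P = L/π = 1/(3*π), achieved by sin(3*π·x).
This is the k = 3 harmonic; the ratio L/(kπ) is strictly less than C_P = L/π, consistent with the sharp inequality ||u||_L² ≤ C_P ||u'||_L².


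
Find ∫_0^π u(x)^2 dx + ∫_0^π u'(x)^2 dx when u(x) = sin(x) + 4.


||u||_{H^1(0,π)}^2 = 16 + 17*π

u'(x) = cos(x).
Expand u² and (u')² and integrate term by term on (0, π), using: for integers n ≥ 1, ∫_0^π sin²(nx) dx = ∫_0^π cos²(nx) dx = π/2; for n ≠ n', ∫_0^π sin(nx)sin(n'x) dx = ∫_0^π cos(nx)cos(n'x) dx = 0; and by product-to-sum, ∫_0^π sin(nx)cos(n'x) dx = ½∫_0^π [sin((n+n')x) + sin((n−n')x)] dx, which is 0 when n+n' is even and 2n/(n²−n'²) when n+n' is odd (it need not vanish on (0, π)). For the constant mode: ∫_0^π 1 dx = π, ∫_0^π cos(nx) dx = 0, ∫_0^π sin(nx) dx = (1−(−1)^n)/n.
  u² squared terms: (4)²·∫1 dx = 16·π = 16*π;  (1)²·∫sin(x)² dx = 1·π/2 = π/2.
  u² cross terms: 2·(4)·(1)·∫1·sin(x) dx = 8·(2) = 16.
  So ∫_0^π u² dx = 16*π + π/2 + 16 = 16 + 33*π/2.
  (u')² squared terms: (1)²·∫cos(x)² dx = 1·π/2 = π/2.
  So ∫_0^π (u')² dx = π/2.
||u||_{H^1}^2 = (16 + 33*π/2) + (π/2) = 16 + 17*π.
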